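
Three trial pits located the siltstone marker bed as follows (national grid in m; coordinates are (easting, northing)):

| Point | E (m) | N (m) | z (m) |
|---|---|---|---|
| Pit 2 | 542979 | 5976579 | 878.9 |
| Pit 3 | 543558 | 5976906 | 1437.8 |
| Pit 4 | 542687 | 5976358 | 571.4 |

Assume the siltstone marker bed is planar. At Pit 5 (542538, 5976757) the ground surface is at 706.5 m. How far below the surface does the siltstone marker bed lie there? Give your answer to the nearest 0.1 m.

Two edge vectors: Pit 2→Pit 3 = (579, 327, 558.9), Pit 2→Pit 4 = (-292, -221, -307.5).
Normal n = (Pit 2→Pit 3) × (Pit 2→Pit 4) = (22964.4, 14843.7, -32475).
So ∂z/∂E = −n_x/n_z = 0.707140878 and ∂z/∂N = −n_y/n_z = 0.457080831.
Intercept c from Pit 2: 878.9 − 383962.65 − 2731779.70 = −3114863.44.
At (542538, 5976757): z_contact = 383650.80 + 2731861.06 − 3114863.44 = 648.41 m.
Depth below ground = 706.5 − 648.41 = 58.1 m.

58.1 m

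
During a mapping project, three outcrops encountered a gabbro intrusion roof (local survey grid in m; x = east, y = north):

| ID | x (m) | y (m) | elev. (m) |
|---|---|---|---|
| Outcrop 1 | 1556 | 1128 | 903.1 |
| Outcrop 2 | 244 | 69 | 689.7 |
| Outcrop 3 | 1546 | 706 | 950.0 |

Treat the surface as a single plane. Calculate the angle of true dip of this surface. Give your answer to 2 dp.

15.79°

Let the plane be z = a·x + b·y + c.
Outcrop 2−Outcrop 1: −1312a − 1059b = −213.4;  Outcrop 3−Outcrop 1: −10a − 422b = 46.9.
Solving gives a = 0.25728, b = −0.11723.
Gradient magnitude |∇z| = √(a² + b²) = √(0.06619 + 0.01374) = 0.28273.
True dip = arctan(0.28273) = 15.79°, dipping toward WNW (azimuth ≈ 294°).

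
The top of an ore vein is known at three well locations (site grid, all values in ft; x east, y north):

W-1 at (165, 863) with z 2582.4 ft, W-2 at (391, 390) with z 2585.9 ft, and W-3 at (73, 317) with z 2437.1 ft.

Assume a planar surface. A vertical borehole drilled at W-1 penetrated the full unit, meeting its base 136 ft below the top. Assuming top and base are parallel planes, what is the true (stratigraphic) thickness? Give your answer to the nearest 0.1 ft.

Let the plane be z = a·x + b·y + c.
W-2−W-1: 226a − 473b = 3.5;  W-3−W-1: −92a − 546b = −145.3.
Solving gives a = 0.42320, b = 0.19481.
|∇z| = √(a²+b²) = 0.46589, so dip δ = arctan(0.46589) = 24.98°.
True thickness = vertical thickness × cos δ = 136 × cos 24.98° = 123.3 ft.

123.3 ft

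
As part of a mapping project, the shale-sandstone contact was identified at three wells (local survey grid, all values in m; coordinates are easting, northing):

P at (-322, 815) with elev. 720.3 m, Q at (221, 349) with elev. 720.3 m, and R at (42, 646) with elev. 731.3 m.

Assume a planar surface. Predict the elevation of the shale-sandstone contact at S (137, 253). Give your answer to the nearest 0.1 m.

707.4 m

Two edge vectors: P→Q = (543, -466, 0), P→R = (364, -169, 11).
Normal n = (P→Q) × (P→R) = (-5126, -5973, 77857).
So ∂z/∂easting = −n_x/n_z = 0.06584 and ∂z/∂northing = −n_y/n_z = 0.07672.
Intercept c from P: 720.3 + 21.20 − 62.52 = 678.98.
At (137, 253): z = 9.0 + 19.4 + 678.98 = 707.4 m.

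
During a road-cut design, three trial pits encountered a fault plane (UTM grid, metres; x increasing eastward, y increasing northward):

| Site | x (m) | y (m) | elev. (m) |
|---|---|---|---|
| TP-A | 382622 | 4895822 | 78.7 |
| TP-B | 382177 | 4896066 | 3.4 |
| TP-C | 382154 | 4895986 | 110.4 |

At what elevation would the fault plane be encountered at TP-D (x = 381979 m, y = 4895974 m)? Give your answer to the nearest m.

Two edge vectors: TP-A→TP-B = (-445, 244, -75.3), TP-A→TP-C = (-468, 164, 31.7).
Normal n = (TP-A→TP-B) × (TP-A→TP-C) = (20084, 49346.9, 41212).
So ∂z/∂x = −n_x/n_z = −0.48733379 and ∂z/∂y = −n_y/n_z = −1.19739154.
Intercept c from TP-A: 78.7 + 186464.63 + 5862215.83 = 6048759.15.
At (381979, 4895974): z = −186151.3 − 5862397.8 + 6048759.15 = 210.1 m.

210 m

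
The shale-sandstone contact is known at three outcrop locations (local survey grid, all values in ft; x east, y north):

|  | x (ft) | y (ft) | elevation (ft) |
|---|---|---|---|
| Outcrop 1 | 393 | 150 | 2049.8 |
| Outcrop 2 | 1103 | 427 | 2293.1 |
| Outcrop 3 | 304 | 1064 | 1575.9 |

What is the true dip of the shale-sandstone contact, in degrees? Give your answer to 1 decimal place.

Two edge vectors: Outcrop 1→Outcrop 2 = (710, 277, 243.3), Outcrop 1→Outcrop 3 = (-89, 914, -473.9).
Normal n = (Outcrop 1→Outcrop 2) × (Outcrop 1→Outcrop 3) = (-353646.5, 314815.3, 673593).
So ∂z/∂x = −n_x/n_z = 0.52502 and ∂z/∂y = −n_y/n_z = −0.46737.
Gradient magnitude |∇z| = √(a² + b²) = √(0.27564 + 0.21843) = 0.70290.
True dip = arctan(0.70290) = 35.1°, dipping toward NW (azimuth ≈ 312°).

35.1°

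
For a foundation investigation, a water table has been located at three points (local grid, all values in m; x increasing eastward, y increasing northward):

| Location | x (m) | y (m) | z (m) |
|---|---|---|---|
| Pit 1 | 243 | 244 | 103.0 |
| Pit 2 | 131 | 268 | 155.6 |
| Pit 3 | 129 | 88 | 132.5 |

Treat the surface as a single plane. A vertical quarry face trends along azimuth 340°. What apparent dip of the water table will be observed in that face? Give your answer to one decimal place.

Let the plane be z = a·x + b·y + c.
Pit 2−Pit 1: −112a + 24b = 52.6;  Pit 3−Pit 1: −114a − 156b = 29.5.
Solving gives a = −0.44109, b = 0.13323.
Unit vector along 340° is (sin 340°, cos 340°) = (-0.3420, 0.9397).
Slope in that direction = a·(-0.3420) + b·(0.9397) = 0.27606.
Apparent dip = arctan|0.27606| = 15.4° (true dip is 24.7°, so apparent ≤ true as expected).

15.4°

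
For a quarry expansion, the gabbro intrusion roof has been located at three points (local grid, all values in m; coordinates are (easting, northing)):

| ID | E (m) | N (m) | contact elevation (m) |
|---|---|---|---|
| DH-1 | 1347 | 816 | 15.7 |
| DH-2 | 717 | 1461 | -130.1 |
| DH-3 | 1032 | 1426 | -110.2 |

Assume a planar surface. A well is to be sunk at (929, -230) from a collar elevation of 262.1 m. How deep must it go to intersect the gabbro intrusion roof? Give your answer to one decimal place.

Two edge vectors: DH-1→DH-2 = (-630, 645, -145.8), DH-1→DH-3 = (-315, 610, -125.9).
Normal n = (DH-1→DH-2) × (DH-1→DH-3) = (7732.5, -33390, -181125).
So ∂z/∂E = −n_x/n_z = 0.042692 and ∂z/∂N = −n_y/n_z = −0.184348.
Intercept c from DH-1: 15.7 − 57.51 + 150.43 = 108.62.
At (929, -230): z_contact = 39.66 + 42.40 + 108.62 = 190.68 m.
Depth below ground = 262.1 − 190.68 = 71.4 m.

71.4 m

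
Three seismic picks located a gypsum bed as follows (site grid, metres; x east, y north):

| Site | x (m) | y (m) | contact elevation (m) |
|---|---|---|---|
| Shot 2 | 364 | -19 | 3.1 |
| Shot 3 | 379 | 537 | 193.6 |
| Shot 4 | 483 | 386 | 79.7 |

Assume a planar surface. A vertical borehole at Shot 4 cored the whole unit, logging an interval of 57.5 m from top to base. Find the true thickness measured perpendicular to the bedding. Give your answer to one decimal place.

Two edge vectors: Shot 2→Shot 3 = (15, 556, 190.5), Shot 2→Shot 4 = (119, 405, 76.6).
Normal n = (Shot 2→Shot 3) × (Shot 2→Shot 4) = (-34562.9, 21520.5, -60089).
So ∂z/∂x = −n_x/n_z = −0.57520 and ∂z/∂y = −n_y/n_z = 0.35814.
|∇z| = √(a²+b²) = 0.67758, so dip δ = arctan(0.67758) = 34.12°.
True thickness = vertical thickness × cos δ = 57.5 × cos 34.12° = 47.6 m.

47.6 m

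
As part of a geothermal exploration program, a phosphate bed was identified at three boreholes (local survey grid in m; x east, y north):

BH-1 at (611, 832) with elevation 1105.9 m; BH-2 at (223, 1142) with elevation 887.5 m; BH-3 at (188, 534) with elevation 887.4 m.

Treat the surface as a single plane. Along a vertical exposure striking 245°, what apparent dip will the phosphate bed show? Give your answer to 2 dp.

25.40°

Two edge vectors: BH-1→BH-2 = (-388, 310, -218.4), BH-1→BH-3 = (-423, -298, -218.5).
Normal n = (BH-1→BH-2) × (BH-1→BH-3) = (-132818.2, 7605.2, 246754).
So ∂z/∂x = −n_x/n_z = 0.53826 and ∂z/∂y = −n_y/n_z = −0.03082.
Unit vector along 245° is (sin 245°, cos 245°) = (-0.9063, -0.4226).
Slope in that direction = a·(-0.9063) + b·(-0.4226) = −0.47481.
Apparent dip = arctan|0.47481| = 25.40° (true dip is 28.3°, so apparent ≤ true as expected).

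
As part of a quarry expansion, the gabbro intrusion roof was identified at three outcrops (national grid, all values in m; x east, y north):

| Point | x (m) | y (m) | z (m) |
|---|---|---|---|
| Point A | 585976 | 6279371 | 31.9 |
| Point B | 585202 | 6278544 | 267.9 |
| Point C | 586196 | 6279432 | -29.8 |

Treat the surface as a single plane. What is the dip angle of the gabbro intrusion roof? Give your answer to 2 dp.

Let the plane be z = a·x + b·y + c.
Point B−Point A: −774a − 827b = 236;  Point C−Point A: 220a + 61b = −61.7.
Solving gives a = −0.27188, b = −0.03091.
Gradient magnitude |∇z| = √(a² + b²) = √(0.07392 + 0.00096) = 0.27364.
True dip = arctan(0.27364) = 15.30°, dipping toward E (azimuth ≈ 084°).

15.30°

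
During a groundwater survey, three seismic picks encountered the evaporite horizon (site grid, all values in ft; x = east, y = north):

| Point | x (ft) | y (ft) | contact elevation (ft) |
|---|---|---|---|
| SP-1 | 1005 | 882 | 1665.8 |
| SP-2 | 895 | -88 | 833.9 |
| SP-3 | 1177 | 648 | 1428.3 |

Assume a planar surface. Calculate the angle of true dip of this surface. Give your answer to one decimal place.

41.9°

Two edge vectors: SP-1→SP-2 = (-110, -970, -831.9), SP-1→SP-3 = (172, -234, -237.5).
Normal n = (SP-1→SP-2) × (SP-1→SP-3) = (35710.4, -169211.8, 192580).
So ∂z/∂x = −n_x/n_z = −0.18543 and ∂z/∂y = −n_y/n_z = 0.87866.
Gradient magnitude |∇z| = √(a² + b²) = √(0.03438 + 0.77204) = 0.89801.
True dip = arctan(0.89801) = 41.9°, dipping toward SSE (azimuth ≈ 168°).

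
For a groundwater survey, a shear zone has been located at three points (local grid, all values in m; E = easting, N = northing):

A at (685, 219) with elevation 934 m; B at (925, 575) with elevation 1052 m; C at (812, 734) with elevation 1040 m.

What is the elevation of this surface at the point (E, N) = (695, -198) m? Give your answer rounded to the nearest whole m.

881 m

Let the plane be z = a·E + b·N + c.
B−A: 240a + 356b = 118;  C−A: 127a + 515b = 106.
Solving gives a = 0.29385, b = 0.13336.
Then c = 934 − a·685 − b·219 = 703.51.
At (695, -198): z = 204.2 − 26.4 + 703.51 = 881.3 m.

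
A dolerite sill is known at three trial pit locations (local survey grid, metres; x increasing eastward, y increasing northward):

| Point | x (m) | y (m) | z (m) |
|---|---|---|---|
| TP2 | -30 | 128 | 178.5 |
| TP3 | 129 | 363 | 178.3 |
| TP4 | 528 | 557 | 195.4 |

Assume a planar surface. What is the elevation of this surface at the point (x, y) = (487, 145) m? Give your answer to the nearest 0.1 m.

Let the plane be z = a·x + b·y + c.
TP3−TP2: 159a + 235b = −0.2;  TP4−TP2: 558a + 429b = 16.9.
Solving gives a = 0.06448, b = −0.04448.
Then c = 178.5 − a·-30 − b·128 = 186.13.
At (487, 145): z = 31.4 − 6.4 + 186.13 = 211.1 m.

211.1 m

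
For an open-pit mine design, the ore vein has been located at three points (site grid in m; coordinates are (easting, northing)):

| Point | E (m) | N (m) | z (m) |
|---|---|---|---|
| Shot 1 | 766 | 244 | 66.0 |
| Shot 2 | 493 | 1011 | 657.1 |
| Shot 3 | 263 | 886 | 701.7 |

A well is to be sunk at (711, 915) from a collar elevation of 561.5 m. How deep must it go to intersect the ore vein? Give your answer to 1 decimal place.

Two edge vectors: Shot 1→Shot 2 = (-273, 767, 591.1), Shot 1→Shot 3 = (-503, 642, 635.7).
Normal n = (Shot 1→Shot 2) × (Shot 1→Shot 3) = (108095.7, -123777.2, 210535).
So ∂z/∂E = −n_x/n_z = −0.513433 and ∂z/∂N = −n_y/n_z = 0.587917.
Intercept c from Shot 1: 66 + 393.29 − 143.45 = 315.84.
At (711, 915): z_contact = −365.05 + 537.94 + 315.84 = 488.73 m.
Depth below ground = 561.5 − 488.73 = 72.8 m.

72.8 m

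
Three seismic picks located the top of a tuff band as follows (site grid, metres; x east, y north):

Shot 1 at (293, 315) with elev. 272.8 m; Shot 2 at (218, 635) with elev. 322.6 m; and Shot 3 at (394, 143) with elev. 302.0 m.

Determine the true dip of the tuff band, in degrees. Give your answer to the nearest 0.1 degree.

44.8°

Let the plane be z = a·x + b·y + c.
Shot 2−Shot 1: −75a + 320b = 49.8;  Shot 3−Shot 1: 101a − 172b = 29.2.
Solving gives a = 0.92222, b = 0.37177.
Gradient magnitude |∇z| = √(a² + b²) = √(0.85050 + 0.13821) = 0.99434.
True dip = arctan(0.99434) = 44.8°, dipping toward WSW (azimuth ≈ 248°).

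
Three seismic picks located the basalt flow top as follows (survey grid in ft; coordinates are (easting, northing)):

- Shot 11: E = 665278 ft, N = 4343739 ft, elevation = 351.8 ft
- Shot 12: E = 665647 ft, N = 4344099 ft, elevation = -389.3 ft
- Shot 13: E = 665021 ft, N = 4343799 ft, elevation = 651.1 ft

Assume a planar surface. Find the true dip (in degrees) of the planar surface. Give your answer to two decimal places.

56.31°

Two edge vectors: Shot 11→Shot 12 = (369, 360, -741.1), Shot 11→Shot 13 = (-257, 60, 299.3).
Normal n = (Shot 11→Shot 12) × (Shot 11→Shot 13) = (152214, 80021, 114660).
So ∂z/∂E = −n_x/n_z = −1.32752 and ∂z/∂N = −n_y/n_z = −0.69790.
Gradient magnitude |∇z| = √(a² + b²) = √(1.76232 + 0.48706) = 1.49979.
True dip = arctan(1.49979) = 56.31°, dipping toward ENE (azimuth ≈ 062°).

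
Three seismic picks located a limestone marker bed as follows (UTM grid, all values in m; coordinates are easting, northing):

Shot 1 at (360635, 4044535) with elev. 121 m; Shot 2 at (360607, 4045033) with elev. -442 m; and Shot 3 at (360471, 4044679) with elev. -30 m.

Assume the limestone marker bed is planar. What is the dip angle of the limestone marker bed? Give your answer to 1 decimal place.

Let the plane be z = a·easting + b·northing + c.
Shot 2−Shot 1: −28a + 498b = −563;  Shot 3−Shot 1: −164a + 144b = −151.
Solving gives a = −0.07566, b = −1.13478.
Gradient magnitude |∇z| = √(a² + b²) = √(0.00572 + 1.28772) = 1.13730.
True dip = arctan(1.13730) = 48.7°, dipping toward N (azimuth ≈ 004°).

48.7°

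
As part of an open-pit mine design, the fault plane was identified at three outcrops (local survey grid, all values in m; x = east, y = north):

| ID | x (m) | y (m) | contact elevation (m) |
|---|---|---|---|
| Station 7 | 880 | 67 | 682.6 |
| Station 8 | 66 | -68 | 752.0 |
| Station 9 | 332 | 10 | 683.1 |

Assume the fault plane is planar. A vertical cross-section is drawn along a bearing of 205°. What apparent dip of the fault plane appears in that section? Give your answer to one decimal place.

49.6°

Two edge vectors: Station 7→Station 8 = (-814, -135, 69.4), Station 7→Station 9 = (-548, -57, 0.5).
Normal n = (Station 7→Station 8) × (Station 7→Station 9) = (3888.3, -37624.2, -27582).
So ∂z/∂x = −n_x/n_z = 0.14097 and ∂z/∂y = −n_y/n_z = −1.36409.
Unit vector along 205° is (sin 205°, cos 205°) = (-0.4226, -0.9063).
Slope in that direction = a·(-0.4226) + b·(-0.9063) = 1.17670.
Apparent dip = arctan|1.17670| = 49.6° (true dip is 53.9°, so apparent ≤ true as expected).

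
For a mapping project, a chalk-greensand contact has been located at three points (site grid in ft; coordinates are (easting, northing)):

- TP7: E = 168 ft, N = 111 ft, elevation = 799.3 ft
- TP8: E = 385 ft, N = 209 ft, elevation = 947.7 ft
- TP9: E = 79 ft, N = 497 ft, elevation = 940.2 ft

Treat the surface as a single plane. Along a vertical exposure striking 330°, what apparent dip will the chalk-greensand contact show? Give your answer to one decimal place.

9.9°

Let the plane be z = a·E + b·N + c.
TP8−TP7: 217a + 98b = 148.4;  TP9−TP7: −89a + 386b = 140.9.
Solving gives a = 0.47007, b = 0.47341.
Unit vector along 330° is (sin 330°, cos 330°) = (-0.5000, 0.8660).
Slope in that direction = a·(-0.5000) + b·(0.8660) = 0.17495.
Apparent dip = arctan|0.17495| = 9.9° (true dip is 33.7°, so apparent ≤ true as expected).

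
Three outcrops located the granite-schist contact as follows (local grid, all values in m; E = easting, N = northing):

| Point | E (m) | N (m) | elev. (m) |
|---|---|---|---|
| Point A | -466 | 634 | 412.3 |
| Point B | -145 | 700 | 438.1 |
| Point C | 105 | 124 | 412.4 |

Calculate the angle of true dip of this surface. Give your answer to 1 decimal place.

Two edge vectors: Point A→Point B = (321, 66, 25.8), Point A→Point C = (571, -510, 0.1).
Normal n = (Point A→Point B) × (Point A→Point C) = (13164.6, 14699.7, -201396).
So ∂z/∂E = −n_x/n_z = 0.06537 and ∂z/∂N = −n_y/n_z = 0.07299.
Gradient magnitude |∇z| = √(a² + b²) = √(0.00427 + 0.00533) = 0.09798.
True dip = arctan(0.09798) = 5.6°, dipping toward SW (azimuth ≈ 222°).

5.6°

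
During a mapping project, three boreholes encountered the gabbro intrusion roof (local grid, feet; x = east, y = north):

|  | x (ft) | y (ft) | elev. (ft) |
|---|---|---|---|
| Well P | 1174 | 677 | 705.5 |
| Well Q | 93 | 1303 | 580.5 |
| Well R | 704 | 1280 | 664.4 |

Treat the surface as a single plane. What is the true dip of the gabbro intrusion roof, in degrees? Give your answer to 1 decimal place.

Let the plane be z = a·x + b·y + c.
Well Q−Well P: −1081a + 626b = −125;  Well R−Well P: −470a + 603b = −41.1.
Solving gives a = 0.13882, b = 0.04004.
Gradient magnitude |∇z| = √(a² + b²) = √(0.01927 + 0.00160) = 0.14448.
True dip = arctan(0.14448) = 8.2°, dipping toward WSW (azimuth ≈ 254°).

8.2°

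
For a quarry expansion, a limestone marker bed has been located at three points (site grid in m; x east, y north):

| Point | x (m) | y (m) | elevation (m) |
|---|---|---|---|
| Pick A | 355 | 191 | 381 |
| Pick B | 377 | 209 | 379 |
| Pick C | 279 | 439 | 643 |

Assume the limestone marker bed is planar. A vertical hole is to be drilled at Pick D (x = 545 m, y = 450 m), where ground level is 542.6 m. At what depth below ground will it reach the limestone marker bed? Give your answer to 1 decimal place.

Let the plane be z = a·x + b·y + c.
Pick B−Pick A: 22a + 18b = −2;  Pick C−Pick A: −76a + 248b = 262.
Solving gives a = −0.76377, b = 0.82239.
Then c = 381 − a·355 − b·191 = 495.06.
At (545, 450): z_contact = −416.26 + 370.08 + 495.06 = 448.88 m.
Depth below ground = 542.6 − 448.88 = 93.7 m.

93.7 m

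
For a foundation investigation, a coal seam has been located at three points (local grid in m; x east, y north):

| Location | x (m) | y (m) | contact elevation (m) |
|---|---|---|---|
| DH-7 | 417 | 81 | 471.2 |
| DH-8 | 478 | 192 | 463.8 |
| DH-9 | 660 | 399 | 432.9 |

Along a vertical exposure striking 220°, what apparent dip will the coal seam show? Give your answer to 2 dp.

6.09°

Two edge vectors: DH-7→DH-8 = (61, 111, -7.4), DH-7→DH-9 = (243, 318, -38.3).
Normal n = (DH-7→DH-8) × (DH-7→DH-9) = (-1898.1, 538.1, -7575).
So ∂z/∂x = −n_x/n_z = −0.25057 and ∂z/∂y = −n_y/n_z = 0.07104.
Unit vector along 220° is (sin 220°, cos 220°) = (-0.6428, -0.7660).
Slope in that direction = a·(-0.6428) + b·(-0.7660) = 0.10665.
Apparent dip = arctan|0.10665| = 6.09° (true dip is 14.6°, so apparent ≤ true as expected).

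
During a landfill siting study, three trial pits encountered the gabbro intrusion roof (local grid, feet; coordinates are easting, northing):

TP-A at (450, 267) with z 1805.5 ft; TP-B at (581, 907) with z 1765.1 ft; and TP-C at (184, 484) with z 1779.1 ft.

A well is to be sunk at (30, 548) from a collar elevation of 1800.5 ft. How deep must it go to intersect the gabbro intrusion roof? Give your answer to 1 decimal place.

Two edge vectors: TP-A→TP-B = (131, 640, -40.4), TP-A→TP-C = (-266, 217, -26.4).
Normal n = (TP-A→TP-B) × (TP-A→TP-C) = (-8129.2, 14204.8, 198667).
So ∂z/∂easting = −n_x/n_z = 0.04092 and ∂z/∂northing = −n_y/n_z = −0.07150.
Intercept c from TP-A: 1805.5 − 18.41 + 19.09 = 1806.18.
At (30, 548): z_contact = 1.23 − 39.18 + 1806.18 = 1768.22 ft.
Depth below ground = 1800.5 − 1768.22 = 32.3 ft.

32.3 ft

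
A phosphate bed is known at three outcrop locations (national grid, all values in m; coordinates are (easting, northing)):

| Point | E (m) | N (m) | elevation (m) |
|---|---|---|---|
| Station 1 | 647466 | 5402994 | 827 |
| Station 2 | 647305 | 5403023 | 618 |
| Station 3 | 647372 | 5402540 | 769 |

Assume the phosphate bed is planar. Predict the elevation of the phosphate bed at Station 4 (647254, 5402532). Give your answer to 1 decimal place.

619.8 m

Let the plane be z = a·E + b·N + c.
Station 2−Station 1: −161a + 29b = −209;  Station 3−Station 1: −94a − 454b = −58.
Solving gives a = 1.273648114, b = −0.135953574.
Then c = 827 − a·647466 − b·5402994 = −89260.50.
At (647254, 5402532): z = 824373.8 − 734493.5 − 89260.50 = 619.8 m.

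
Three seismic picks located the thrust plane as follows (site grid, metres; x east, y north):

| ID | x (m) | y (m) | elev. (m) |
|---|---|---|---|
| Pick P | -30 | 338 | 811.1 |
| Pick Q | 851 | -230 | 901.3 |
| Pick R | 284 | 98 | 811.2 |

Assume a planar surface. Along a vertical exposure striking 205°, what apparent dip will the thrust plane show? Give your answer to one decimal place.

46.4°

Let the plane be z = a·x + b·y + c.
Pick Q−Pick P: 881a − 568b = 90.2;  Pick R−Pick P: 314a − 240b = 0.1.
Solving gives a = 0.65254, b = 0.85332.
Unit vector along 205° is (sin 205°, cos 205°) = (-0.4226, -0.9063).
Slope in that direction = a·(-0.4226) + b·(-0.9063) = −1.04915.
Apparent dip = arctan|1.04915| = 46.4° (true dip is 47.0°, so apparent ≤ true as expected).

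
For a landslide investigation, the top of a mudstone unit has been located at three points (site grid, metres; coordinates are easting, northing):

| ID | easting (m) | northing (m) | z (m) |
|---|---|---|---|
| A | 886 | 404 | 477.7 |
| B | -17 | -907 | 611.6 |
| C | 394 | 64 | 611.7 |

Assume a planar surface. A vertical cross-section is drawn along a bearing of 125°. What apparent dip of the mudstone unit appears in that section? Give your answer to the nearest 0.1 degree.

22.2°

Let the plane be z = a·easting + b·northing + c.
B−A: −903a − 1311b = 133.9;  C−A: −492a − 340b = 134.
Solving gives a = −0.38506, b = 0.16309.
Unit vector along 125° is (sin 125°, cos 125°) = (0.8192, -0.5736).
Slope in that direction = a·(0.8192) + b·(-0.5736) = −0.40897.
Apparent dip = arctan|0.40897| = 22.2° (true dip is 22.7°, so apparent ≤ true as expected).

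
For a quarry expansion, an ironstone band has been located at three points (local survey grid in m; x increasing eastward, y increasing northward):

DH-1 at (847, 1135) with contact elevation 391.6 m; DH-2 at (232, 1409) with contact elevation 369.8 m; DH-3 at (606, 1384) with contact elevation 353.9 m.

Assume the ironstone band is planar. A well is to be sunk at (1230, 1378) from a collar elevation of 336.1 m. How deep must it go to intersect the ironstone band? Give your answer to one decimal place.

Two edge vectors: DH-1→DH-2 = (-615, 274, -21.8), DH-1→DH-3 = (-241, 249, -37.7).
Normal n = (DH-1→DH-2) × (DH-1→DH-3) = (-4901.6, -17931.7, -87101).
So ∂z/∂x = −n_x/n_z = −0.056275 and ∂z/∂y = −n_y/n_z = −0.205872.
Intercept c from DH-1: 391.6 + 47.66 + 233.67 = 672.93.
At (1230, 1378): z_contact = −69.22 − 283.69 + 672.93 = 320.02 m.
Depth below ground = 336.1 − 320.02 = 16.1 m.

16.1 m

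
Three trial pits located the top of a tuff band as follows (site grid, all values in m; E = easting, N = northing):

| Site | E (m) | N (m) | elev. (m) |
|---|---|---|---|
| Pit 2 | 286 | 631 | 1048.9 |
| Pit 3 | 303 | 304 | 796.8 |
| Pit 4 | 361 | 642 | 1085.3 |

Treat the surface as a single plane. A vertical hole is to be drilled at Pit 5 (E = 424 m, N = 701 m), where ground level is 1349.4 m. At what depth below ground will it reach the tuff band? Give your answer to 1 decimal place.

Let the plane be z = a·E + b·N + c.
Pit 3−Pit 2: 17a − 327b = −252.1;  Pit 4−Pit 2: 75a + 11b = 36.4.
Solving gives a = 0.36944, b = 0.79015.
Then c = 1048.9 − a·286 − b·631 = 444.65.
At (424, 701): z_contact = 156.64 + 553.90 + 444.65 = 1155.19 m.
Depth below ground = 1349.4 − 1155.19 = 194.2 m.

194.2 m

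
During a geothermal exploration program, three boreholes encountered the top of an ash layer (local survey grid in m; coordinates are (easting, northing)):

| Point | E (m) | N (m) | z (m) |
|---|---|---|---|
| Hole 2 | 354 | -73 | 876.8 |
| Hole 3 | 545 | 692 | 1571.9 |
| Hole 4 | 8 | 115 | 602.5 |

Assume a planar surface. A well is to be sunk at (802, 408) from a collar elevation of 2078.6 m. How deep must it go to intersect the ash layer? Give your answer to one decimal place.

Two edge vectors: Hole 2→Hole 3 = (191, 765, 695.1), Hole 2→Hole 4 = (-346, 188, -274.3).
Normal n = (Hole 2→Hole 3) × (Hole 2→Hole 4) = (-340518.3, -188113.3, 300598).
So ∂z/∂E = −n_x/n_z = 1.13280 and ∂z/∂N = −n_y/n_z = 0.62580.
Intercept c from Hole 2: 876.8 − 401.01 + 45.68 = 521.47.
At (802, 408): z_contact = 908.51 + 255.33 + 521.47 = 1685.30 m.
Depth below ground = 2078.6 − 1685.30 = 393.3 m.

393.3 m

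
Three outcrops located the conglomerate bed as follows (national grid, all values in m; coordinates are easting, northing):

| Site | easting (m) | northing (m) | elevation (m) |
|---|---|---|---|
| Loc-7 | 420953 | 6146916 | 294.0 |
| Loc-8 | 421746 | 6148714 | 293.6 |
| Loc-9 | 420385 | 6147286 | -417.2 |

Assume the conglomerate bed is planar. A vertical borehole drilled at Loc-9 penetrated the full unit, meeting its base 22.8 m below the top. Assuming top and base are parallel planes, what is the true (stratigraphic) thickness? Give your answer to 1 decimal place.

15.6 m

Let the plane be z = a·easting + b·northing + c.
Loc-8−Loc-7: 793a + 1798b = −0.4;  Loc-9−Loc-7: −568a + 370b = −711.2.
Solving gives a = 0.97255, b = −0.42916.
|∇z| = √(a²+b²) = 1.06303, so dip δ = arctan(1.06303) = 46.75°.
True thickness = vertical thickness × cos δ = 22.8 × cos 46.75° = 15.6 m.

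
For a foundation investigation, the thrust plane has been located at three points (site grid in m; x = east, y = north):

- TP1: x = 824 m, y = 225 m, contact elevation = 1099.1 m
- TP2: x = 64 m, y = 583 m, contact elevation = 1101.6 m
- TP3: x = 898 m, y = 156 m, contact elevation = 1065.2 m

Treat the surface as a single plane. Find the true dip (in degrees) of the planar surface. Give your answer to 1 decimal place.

47.4°

Let the plane be z = a·x + b·y + c.
TP2−TP1: −760a + 358b = 2.5;  TP3−TP1: 74a − 69b = −33.9.
Solving gives a = 0.46106, b = 0.98578.
Gradient magnitude |∇z| = √(a² + b²) = √(0.21258 + 0.97176) = 1.08827.
True dip = arctan(1.08827) = 47.4°, dipping toward SSW (azimuth ≈ 205°).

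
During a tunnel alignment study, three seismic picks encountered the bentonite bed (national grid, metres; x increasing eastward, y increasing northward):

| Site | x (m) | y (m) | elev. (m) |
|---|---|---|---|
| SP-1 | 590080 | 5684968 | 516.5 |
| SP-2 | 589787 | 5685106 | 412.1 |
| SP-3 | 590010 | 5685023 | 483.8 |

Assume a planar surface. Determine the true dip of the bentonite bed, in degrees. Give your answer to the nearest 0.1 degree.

Two edge vectors: SP-1→SP-2 = (-293, 138, -104.4), SP-1→SP-3 = (-70, 55, -32.7).
Normal n = (SP-1→SP-2) × (SP-1→SP-3) = (1229.4, -2273.1, -6455).
So ∂z/∂x = −n_x/n_z = 0.19046 and ∂z/∂y = −n_y/n_z = −0.35215.
Gradient magnitude |∇z| = √(a² + b²) = √(0.03627 + 0.12401) = 0.40035.
True dip = arctan(0.40035) = 21.8°, dipping toward NNW (azimuth ≈ 332°).

21.8°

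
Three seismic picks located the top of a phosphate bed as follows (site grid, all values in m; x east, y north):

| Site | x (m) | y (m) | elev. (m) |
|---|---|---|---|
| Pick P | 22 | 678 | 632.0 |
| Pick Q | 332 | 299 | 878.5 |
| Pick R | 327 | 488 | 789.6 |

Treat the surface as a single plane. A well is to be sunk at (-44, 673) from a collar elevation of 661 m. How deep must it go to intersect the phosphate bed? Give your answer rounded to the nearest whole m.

Two edge vectors: Pick P→Pick Q = (310, -379, 246.5), Pick P→Pick R = (305, -190, 157.6).
Normal n = (Pick P→Pick Q) × (Pick P→Pick R) = (-12895.4, 26326.5, 56695).
So ∂z/∂x = −n_x/n_z = 0.22745 and ∂z/∂y = −n_y/n_z = −0.46435.
Intercept c from Pick P: 632 − 5.00 + 314.83 = 941.83.
At (-44, 673): z_contact = −10.0 − 312.5 + 941.83 = 619.3 m.
Depth below ground = 661 − 619.3 = 42 m.

42 m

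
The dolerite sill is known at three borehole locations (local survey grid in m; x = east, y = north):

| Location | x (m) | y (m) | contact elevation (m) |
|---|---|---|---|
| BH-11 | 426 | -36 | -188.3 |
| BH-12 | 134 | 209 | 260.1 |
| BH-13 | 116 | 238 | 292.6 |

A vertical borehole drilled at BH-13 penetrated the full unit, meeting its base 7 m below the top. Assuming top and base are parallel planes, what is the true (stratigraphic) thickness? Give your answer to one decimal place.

Let the plane be z = a·x + b·y + c.
BH-12−BH-11: −292a + 245b = 448.4;  BH-13−BH-11: −310a + 274b = 480.9.
Solving gives a = −1.24226, b = 0.34963.
|∇z| = √(a²+b²) = 1.29053, so dip δ = arctan(1.29053) = 52.23°.
True thickness = vertical thickness × cos δ = 7 × cos 52.23° = 4.3 m.

4.3 m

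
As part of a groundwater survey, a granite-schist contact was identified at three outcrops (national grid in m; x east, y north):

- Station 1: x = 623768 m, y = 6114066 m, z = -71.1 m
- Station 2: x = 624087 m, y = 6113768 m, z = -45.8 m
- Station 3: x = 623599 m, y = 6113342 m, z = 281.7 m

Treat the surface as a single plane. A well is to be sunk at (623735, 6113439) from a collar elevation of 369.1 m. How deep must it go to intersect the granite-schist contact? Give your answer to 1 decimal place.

Let the plane be z = a·x + b·y + c.
Station 2−Station 1: 319a − 298b = 25.3;  Station 3−Station 1: −169a − 724b = 352.8.
Solving gives a = −0.308608763, b = −0.415255689.
Then c = -71.1 − a·623768 − b·6114066 = 2731329.86.
At (623735, 6113439): z_contact = −192490.09 − 2538640.33 + 2731329.86 = 199.45 m.
Depth below ground = 369.1 − 199.45 = 169.7 m.

169.7 m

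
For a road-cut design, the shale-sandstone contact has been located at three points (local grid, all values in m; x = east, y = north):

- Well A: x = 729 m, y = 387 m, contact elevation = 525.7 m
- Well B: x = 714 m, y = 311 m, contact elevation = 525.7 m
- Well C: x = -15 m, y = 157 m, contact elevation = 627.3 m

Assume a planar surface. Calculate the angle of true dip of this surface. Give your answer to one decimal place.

8.4°

Two edge vectors: Well A→Well B = (-15, -76, 0), Well A→Well C = (-744, -230, 101.6).
Normal n = (Well A→Well B) × (Well A→Well C) = (-7721.6, 1524, -53094).
So ∂z/∂x = −n_x/n_z = −0.14543 and ∂z/∂y = −n_y/n_z = 0.02870.
Gradient magnitude |∇z| = √(a² + b²) = √(0.02115 + 0.00082) = 0.14824.
True dip = arctan(0.14824) = 8.4°, dipping toward E (azimuth ≈ 101°).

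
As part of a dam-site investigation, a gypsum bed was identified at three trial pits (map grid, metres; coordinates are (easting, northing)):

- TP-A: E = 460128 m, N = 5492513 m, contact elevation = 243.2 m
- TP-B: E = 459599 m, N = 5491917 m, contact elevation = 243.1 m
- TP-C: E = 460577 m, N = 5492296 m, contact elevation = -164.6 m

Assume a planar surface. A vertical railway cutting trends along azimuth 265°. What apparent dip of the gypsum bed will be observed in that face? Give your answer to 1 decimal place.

Let the plane be z = a·E + b·N + c.
TP-B−TP-A: −529a − 596b = −0.1;  TP-C−TP-A: 449a − 217b = −407.8.
Solving gives a = −0.63554, b = 0.56426.
Unit vector along 265° is (sin 265°, cos 265°) = (-0.9962, -0.0872).
Slope in that direction = a·(-0.9962) + b·(-0.0872) = 0.58394.
Apparent dip = arctan|0.58394| = 30.3° (true dip is 40.4°, so apparent ≤ true as expected).

30.3°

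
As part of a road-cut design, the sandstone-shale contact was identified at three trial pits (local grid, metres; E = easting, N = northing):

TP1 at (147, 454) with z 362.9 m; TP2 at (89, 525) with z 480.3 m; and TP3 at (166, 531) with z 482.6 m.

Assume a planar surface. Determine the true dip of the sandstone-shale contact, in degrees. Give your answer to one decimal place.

57.7°

Two edge vectors: TP1→TP2 = (-58, 71, 117.4), TP1→TP3 = (19, 77, 119.7).
Normal n = (TP1→TP2) × (TP1→TP3) = (-541.1, 9173.2, -5815).
So ∂z/∂E = −n_x/n_z = −0.09305 and ∂z/∂N = −n_y/n_z = 1.57751.
Gradient magnitude |∇z| = √(a² + b²) = √(0.00866 + 2.48853) = 1.58025.
True dip = arctan(1.58025) = 57.7°, dipping toward S (azimuth ≈ 177°).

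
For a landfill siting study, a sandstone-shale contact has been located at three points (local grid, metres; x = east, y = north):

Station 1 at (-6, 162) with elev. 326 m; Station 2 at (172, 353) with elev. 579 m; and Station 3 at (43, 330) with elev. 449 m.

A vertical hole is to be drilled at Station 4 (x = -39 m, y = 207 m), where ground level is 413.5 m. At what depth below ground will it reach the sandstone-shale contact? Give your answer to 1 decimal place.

97.2 m

Two edge vectors: Station 1→Station 2 = (178, 191, 253), Station 1→Station 3 = (49, 168, 123).
Normal n = (Station 1→Station 2) × (Station 1→Station 3) = (-19011, -9497, 20545).
So ∂z/∂x = −n_x/n_z = 0.92533 and ∂z/∂y = −n_y/n_z = 0.46225.
Intercept c from Station 1: 326 + 5.55 − 74.89 = 256.67.
At (-39, 207): z_contact = −36.09 + 95.69 + 256.67 = 316.27 m.
Depth below ground = 413.5 − 316.27 = 97.2 m.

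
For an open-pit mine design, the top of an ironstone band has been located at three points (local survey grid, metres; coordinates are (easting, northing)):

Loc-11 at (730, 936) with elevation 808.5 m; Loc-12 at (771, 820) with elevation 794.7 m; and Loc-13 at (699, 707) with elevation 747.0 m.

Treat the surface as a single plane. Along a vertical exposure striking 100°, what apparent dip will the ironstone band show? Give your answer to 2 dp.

Let the plane be z = a·E + b·N + c.
Loc-12−Loc-11: 41a − 116b = −13.8;  Loc-13−Loc-11: −31a − 229b = −61.5.
Solving gives a = 0.30603, b = 0.22713.
Unit vector along 100° is (sin 100°, cos 100°) = (0.9848, -0.1736).
Slope in that direction = a·(0.9848) + b·(-0.1736) = 0.26194.
Apparent dip = arctan|0.26194| = 14.68° (true dip is 20.9°, so apparent ≤ true as expected).

14.68°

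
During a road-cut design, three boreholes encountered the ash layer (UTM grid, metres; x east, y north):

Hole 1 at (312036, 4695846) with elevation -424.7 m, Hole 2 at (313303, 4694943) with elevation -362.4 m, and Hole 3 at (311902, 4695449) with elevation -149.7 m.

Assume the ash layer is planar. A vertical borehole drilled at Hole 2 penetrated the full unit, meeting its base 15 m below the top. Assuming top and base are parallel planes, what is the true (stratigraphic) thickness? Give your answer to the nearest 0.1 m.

Two edge vectors: Hole 1→Hole 2 = (1267, -903, 62.3), Hole 1→Hole 3 = (-134, -397, 275).
Normal n = (Hole 1→Hole 2) × (Hole 1→Hole 3) = (-223591.9, -356773.2, -624001).
So ∂z/∂x = −n_x/n_z = −0.35832 and ∂z/∂y = −n_y/n_z = −0.57175.
|∇z| = √(a²+b²) = 0.67475, so dip δ = arctan(0.67475) = 34.01°.
True thickness = vertical thickness × cos δ = 15 × cos 34.01° = 12.4 m.

12.4 m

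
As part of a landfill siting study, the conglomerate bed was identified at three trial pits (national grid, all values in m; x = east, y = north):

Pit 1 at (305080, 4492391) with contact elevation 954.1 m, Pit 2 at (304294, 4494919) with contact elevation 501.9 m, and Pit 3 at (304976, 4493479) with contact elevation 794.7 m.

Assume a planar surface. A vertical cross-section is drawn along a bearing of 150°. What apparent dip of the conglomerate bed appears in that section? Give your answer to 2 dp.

Two edge vectors: Pit 1→Pit 2 = (-786, 2528, -452.2), Pit 1→Pit 3 = (-104, 1088, -159.4).
Normal n = (Pit 1→Pit 2) × (Pit 1→Pit 3) = (89030.4, -78259.6, -592256).
So ∂z/∂x = −n_x/n_z = 0.15032 and ∂z/∂y = −n_y/n_z = −0.13214.
Unit vector along 150° is (sin 150°, cos 150°) = (0.5000, -0.8660).
Slope in that direction = a·(0.5000) + b·(-0.8660) = 0.18960.
Apparent dip = arctan|0.18960| = 10.74° (true dip is 11.3°, so apparent ≤ true as expected).

10.74°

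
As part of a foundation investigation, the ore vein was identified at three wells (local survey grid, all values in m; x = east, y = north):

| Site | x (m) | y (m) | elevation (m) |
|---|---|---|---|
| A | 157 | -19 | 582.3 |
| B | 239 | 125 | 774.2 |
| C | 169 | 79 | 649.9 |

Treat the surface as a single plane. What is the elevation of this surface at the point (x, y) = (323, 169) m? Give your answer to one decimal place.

Two edge vectors: A→B = (82, 144, 191.9), A→C = (12, 98, 67.6).
Normal n = (A→B) × (A→C) = (-9071.8, -3240.4, 6308).
So ∂z/∂x = −n_x/n_z = 1.43814 and ∂z/∂y = −n_y/n_z = 0.51370.
Intercept c from A: 582.3 − 225.79 + 9.76 = 366.27.
At (323, 169): z = 464.5 + 86.8 + 366.27 = 917.6 m.

917.6 m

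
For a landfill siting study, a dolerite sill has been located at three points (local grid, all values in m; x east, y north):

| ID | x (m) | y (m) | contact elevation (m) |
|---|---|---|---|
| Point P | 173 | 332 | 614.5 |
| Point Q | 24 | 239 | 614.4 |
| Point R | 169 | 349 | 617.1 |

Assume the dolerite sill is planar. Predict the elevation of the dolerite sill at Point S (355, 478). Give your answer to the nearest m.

Two edge vectors: Point P→Point Q = (-149, -93, -0.1), Point P→Point R = (-4, 17, 2.6).
Normal n = (Point P→Point Q) × (Point P→Point R) = (-240.1, 387.8, -2905).
So ∂z/∂x = −n_x/n_z = −0.08265 and ∂z/∂y = −n_y/n_z = 0.13349.
Intercept c from Point P: 614.5 + 14.30 − 44.32 = 584.48.
At (355, 478): z = −29.3 + 63.8 + 584.48 = 618.9 m.

619 m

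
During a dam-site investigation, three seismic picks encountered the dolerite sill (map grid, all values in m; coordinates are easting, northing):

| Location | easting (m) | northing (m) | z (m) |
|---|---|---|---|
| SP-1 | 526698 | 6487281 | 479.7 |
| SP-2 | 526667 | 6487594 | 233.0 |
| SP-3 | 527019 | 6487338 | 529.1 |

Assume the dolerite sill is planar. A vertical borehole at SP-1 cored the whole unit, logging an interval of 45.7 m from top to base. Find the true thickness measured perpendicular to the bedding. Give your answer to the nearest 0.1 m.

35.5 m

Let the plane be z = a·easting + b·northing + c.
SP-2−SP-1: −31a + 313b = −246.7;  SP-3−SP-1: 321a + 57b = 49.4.
Solving gives a = 0.28877, b = −0.75958.
|∇z| = √(a²+b²) = 0.81262, so dip δ = arctan(0.81262) = 39.10°.
True thickness = vertical thickness × cos δ = 45.7 × cos 39.10° = 35.5 m.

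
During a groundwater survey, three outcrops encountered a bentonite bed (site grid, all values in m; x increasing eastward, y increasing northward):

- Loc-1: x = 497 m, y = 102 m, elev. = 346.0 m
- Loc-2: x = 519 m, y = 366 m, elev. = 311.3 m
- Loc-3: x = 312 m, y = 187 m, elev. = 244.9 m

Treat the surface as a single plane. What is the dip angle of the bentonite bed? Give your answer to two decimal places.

26.48°

Let the plane be z = a·x + b·y + c.
Loc-2−Loc-1: 22a + 264b = −34.7;  Loc-3−Loc-1: −185a + 85b = −101.1.
Solving gives a = 0.46817, b = −0.17045.
Gradient magnitude |∇z| = √(a² + b²) = √(0.21918 + 0.02905) = 0.49823.
True dip = arctan(0.49823) = 26.48°, dipping toward WNW (azimuth ≈ 290°).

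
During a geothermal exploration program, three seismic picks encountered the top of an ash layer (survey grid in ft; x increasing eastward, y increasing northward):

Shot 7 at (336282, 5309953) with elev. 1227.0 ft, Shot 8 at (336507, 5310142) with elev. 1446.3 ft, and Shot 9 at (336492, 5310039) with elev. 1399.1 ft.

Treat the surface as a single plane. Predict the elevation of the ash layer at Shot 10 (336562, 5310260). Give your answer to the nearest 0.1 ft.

Let the plane be z = a·x + b·y + c.
Shot 8−Shot 7: 225a + 189b = 219.3;  Shot 9−Shot 7: 210a + 86b = 172.1.
Solving gives a = 0.671932153, b = 0.360398230.
Then c = 1227 − a·336282 − b·5309953 = −2138429.35.
At (336562, 5310260): z = 226146.8 + 1913808.3 − 2138429.35 = 1525.8 ft.

1525.8 ft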